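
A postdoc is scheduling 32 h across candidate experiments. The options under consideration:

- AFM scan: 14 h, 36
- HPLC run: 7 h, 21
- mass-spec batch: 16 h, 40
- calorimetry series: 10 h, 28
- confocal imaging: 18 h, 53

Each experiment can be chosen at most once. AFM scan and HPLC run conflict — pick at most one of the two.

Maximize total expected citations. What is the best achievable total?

Density check — HPLC run 3.00, confocal imaging 2.94, calorimetry series 2.80 are the best per h.
A density-first pass picks HPLC run + confocal imaging — 74 at 25 h.
Dropping HPLC run frees 7 h; slotting in AFM scan (14 h) lifts the total to 89 at 32 h.
Next best is calorimetry series + confocal imaging at 81 (28 h) — short by 8.

89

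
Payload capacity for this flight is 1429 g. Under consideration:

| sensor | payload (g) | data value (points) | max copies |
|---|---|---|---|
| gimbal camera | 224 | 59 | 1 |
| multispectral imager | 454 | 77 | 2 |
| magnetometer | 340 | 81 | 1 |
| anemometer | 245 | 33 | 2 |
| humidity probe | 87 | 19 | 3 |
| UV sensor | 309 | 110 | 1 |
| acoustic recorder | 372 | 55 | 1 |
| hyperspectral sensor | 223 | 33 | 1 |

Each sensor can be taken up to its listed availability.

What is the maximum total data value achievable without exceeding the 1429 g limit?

346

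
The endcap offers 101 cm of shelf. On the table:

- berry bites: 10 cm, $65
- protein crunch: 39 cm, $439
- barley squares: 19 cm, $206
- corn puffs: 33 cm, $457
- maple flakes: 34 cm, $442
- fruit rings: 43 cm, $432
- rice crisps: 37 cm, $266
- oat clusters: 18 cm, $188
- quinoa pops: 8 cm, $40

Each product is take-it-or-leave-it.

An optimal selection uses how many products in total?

4

The maximum weekly sales within 101 cm is 1170.
berry bites + barley squares + corn puffs + maple flakes hits 1170 at 96 cm.
Every optimal selection uses 4 products.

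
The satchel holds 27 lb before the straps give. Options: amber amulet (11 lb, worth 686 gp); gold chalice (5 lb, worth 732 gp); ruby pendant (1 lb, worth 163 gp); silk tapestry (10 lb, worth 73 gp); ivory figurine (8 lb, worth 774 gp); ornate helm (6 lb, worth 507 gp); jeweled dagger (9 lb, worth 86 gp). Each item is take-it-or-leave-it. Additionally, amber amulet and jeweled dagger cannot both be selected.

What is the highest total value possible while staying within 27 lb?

2355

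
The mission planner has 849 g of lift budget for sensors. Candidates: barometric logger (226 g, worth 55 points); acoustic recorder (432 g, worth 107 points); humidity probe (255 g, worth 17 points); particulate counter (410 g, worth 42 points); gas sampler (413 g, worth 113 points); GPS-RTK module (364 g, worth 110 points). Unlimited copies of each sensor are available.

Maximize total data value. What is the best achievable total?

Filling by ratio: 2×GPS-RTK module for 220, with 121 g left unused.
Replace 2×GPS-RTK module with 2×gas sampler: the trade gains 6 net, giving 226 at 826 g.

226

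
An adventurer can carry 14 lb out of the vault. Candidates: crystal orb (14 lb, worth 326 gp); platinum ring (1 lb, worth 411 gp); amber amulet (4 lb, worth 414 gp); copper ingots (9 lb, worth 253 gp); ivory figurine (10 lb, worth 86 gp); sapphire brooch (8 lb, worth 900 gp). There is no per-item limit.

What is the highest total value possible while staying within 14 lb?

Ranking by ratio (value/lb): platinum ring 411.00, sapphire brooch 112.50, amber amulet 103.50.
Taking 14×platinum ring: 14 lb used, 5754 in value.
Nothing else within 14 lb beats 5754.

5754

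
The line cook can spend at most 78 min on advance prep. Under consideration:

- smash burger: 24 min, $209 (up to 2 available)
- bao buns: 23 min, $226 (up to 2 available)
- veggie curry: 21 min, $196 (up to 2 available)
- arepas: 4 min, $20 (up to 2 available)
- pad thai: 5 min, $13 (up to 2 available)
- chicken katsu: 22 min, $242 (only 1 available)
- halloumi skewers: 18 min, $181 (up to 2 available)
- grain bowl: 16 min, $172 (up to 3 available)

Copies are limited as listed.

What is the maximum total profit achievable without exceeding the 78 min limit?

812

Greedy by ratio would take 2×arepas + chicken katsu + 3×grain bowl: 78 min used, total 798.
The 24 min tied up in 2×arepas and grain bowl is better spent on bao buns — total rises to 812 (77 min).
Nothing else within 78 min beats 812.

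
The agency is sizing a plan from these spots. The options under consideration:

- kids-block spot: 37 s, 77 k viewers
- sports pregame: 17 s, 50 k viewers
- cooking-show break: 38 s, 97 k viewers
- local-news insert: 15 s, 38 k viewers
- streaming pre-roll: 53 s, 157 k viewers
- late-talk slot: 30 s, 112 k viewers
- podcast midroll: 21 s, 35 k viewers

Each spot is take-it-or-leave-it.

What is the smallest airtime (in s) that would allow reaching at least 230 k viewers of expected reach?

83

Minimise s subject to total expected reach ≥ 230.
cooking-show break + local-news insert + late-talk slot reaches 247 using 83 s.
Below 83 s the best achievable stays under 230.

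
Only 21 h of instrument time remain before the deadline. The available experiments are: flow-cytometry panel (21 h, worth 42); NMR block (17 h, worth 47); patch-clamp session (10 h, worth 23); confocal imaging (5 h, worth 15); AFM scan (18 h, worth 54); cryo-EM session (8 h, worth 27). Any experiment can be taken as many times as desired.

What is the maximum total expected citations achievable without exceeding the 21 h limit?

69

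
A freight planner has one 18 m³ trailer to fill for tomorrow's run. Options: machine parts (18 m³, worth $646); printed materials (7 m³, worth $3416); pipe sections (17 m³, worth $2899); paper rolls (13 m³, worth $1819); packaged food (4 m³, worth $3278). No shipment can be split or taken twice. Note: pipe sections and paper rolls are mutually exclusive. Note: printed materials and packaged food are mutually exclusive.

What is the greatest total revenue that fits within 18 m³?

Best packing: paper rolls + packaged food — 17 m³, 5097 total.
The closest alternative, printed materials, reaches only 3416.

5097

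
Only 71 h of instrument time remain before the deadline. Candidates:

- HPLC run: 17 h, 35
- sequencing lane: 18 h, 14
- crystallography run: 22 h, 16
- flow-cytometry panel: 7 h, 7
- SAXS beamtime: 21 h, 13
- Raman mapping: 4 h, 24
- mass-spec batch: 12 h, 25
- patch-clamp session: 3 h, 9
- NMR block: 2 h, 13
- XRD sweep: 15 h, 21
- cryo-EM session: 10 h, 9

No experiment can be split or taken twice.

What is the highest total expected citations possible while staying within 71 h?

143

Density check — NMR block 6.50, Raman mapping 6.00, patch-clamp session 3.00 are the best per h.
HPLC run + flow-cytometry panel + Raman mapping + mass-spec batch + patch-clamp session + NMR block + XRD sweep + cryo-EM session uses 70 of the 71 h and totals 143.
No other feasible combination exceeds 143.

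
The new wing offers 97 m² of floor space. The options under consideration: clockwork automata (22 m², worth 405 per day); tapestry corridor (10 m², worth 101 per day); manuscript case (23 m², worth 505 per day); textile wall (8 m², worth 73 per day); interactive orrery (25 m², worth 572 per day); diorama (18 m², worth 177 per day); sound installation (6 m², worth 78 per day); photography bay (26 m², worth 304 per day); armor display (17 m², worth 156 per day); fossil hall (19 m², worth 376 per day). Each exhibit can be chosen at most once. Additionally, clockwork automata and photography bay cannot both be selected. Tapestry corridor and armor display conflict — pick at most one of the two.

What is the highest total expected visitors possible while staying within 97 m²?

1936

By expected visitors per m²: interactive orrery 22.88, manuscript case 21.96, fossil hall 19.79 lead.
Best packing: clockwork automata + manuscript case + interactive orrery + sound installation + fossil hall — 95 m², 1936 total.
That's the maximum — no feasible swap from here does better than 1936.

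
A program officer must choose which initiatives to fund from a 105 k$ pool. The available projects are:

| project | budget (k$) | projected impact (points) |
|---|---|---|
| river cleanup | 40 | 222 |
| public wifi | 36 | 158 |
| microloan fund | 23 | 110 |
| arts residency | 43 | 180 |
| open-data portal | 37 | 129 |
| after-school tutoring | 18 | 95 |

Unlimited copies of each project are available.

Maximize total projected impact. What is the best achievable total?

Density check — river cleanup 5.55, after-school tutoring 5.28, microloan fund 4.78, public wifi 4.39 are the best per k$.
The ratio heuristic lands on 2×river cleanup + after-school tutoring (539) but leaves 7 k$ idle.
Replace after-school tutoring with microloan fund: the trade gains 15 net, giving 554 at 103 k$.
Nothing else within 105 k$ beats 554.

554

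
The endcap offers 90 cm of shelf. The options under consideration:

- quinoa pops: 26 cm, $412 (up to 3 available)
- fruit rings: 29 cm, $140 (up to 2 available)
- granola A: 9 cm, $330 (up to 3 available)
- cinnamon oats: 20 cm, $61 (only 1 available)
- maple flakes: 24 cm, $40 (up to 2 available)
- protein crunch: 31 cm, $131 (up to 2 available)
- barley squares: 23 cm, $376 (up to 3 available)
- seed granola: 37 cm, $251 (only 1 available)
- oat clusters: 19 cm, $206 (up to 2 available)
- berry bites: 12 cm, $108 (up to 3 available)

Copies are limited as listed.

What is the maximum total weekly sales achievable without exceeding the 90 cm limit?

1886

Filling by ratio: 3×granola A + 2×barley squares + berry bites for 1850, with 5 cm left unused.
Replace barley squares with quinoa pops: the trade gains 36 net, giving 1886 at 88 cm.
Nothing else within 90 cm beats 1886.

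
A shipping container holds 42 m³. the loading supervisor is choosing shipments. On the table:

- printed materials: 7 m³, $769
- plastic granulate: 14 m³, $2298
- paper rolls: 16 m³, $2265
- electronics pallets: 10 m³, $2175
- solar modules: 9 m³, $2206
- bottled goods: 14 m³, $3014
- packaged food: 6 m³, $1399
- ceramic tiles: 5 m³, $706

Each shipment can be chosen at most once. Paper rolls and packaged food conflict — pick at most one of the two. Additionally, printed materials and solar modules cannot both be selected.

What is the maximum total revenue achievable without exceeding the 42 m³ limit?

8794

The ratio ordering already packs tightly: electronics pallets + solar modules + bottled goods + packaged food, 39 m³, 8794.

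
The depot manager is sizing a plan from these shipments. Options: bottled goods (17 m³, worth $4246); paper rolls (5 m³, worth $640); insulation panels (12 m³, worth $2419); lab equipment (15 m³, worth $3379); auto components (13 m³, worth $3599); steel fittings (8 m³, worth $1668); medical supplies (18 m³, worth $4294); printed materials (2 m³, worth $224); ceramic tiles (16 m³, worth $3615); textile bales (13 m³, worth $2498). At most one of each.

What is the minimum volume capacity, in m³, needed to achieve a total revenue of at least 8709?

37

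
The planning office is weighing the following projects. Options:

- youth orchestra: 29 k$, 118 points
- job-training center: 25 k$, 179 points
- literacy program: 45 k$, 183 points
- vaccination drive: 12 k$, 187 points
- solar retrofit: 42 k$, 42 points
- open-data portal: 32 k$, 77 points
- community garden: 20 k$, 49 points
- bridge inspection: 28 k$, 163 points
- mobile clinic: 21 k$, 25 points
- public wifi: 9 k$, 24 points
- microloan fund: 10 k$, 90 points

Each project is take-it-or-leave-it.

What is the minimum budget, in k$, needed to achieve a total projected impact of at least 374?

Minimise k$ subject to total projected impact ≥ 374.
job-training center + vaccination drive + public wifi: 390 projected impact at 46 k$.
Below 46 k$ the best achievable stays under 374.

46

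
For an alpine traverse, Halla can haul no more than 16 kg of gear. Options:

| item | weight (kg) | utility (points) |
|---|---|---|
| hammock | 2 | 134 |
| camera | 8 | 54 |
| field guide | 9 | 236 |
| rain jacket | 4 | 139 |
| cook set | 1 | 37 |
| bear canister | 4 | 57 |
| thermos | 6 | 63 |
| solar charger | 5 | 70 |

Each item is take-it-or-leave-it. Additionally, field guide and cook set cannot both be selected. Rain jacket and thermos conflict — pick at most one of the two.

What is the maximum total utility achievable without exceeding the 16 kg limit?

Ranking by ratio (utility/kg): hammock 67.00, cook set 37.00, rain jacket 34.75, field guide 26.22.
Hammock + field guide + rain jacket uses 15 of the 16 kg and totals 509.
That's the maximum — no feasible swap from here does better than 509.

509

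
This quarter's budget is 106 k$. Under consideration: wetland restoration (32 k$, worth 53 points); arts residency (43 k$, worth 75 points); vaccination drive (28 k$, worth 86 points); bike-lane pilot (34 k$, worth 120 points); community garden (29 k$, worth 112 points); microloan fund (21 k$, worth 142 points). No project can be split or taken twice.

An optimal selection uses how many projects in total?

The maximum projected impact within 106 k$ is 374.
For example bike-lane pilot + community garden + microloan fund achieves it, using 84 k$.
All optima have 3 projects.

3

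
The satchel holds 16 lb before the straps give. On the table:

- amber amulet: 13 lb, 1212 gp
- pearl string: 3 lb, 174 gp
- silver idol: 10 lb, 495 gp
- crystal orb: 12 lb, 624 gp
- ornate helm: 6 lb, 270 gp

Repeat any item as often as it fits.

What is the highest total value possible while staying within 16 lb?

1386

Amber amulet + pearl string uses 16 of the 16 lb and totals 1386.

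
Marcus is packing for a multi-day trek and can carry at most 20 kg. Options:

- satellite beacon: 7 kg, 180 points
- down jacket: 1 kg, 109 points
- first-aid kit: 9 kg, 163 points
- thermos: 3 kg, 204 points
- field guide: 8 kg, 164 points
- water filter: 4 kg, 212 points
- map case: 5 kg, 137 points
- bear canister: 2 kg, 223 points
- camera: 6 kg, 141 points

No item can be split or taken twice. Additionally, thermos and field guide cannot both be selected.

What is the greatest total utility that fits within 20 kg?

Ranking by ratio (utility/kg): bear canister 111.50, down jacket 109.00, thermos 68.00, water filter 53.00.
Filling by ratio: down jacket + thermos + water filter + map case + bear canister for 885, with 5 kg left unused.
Dropping map case frees 5 kg; slotting in satellite beacon (7 kg) lifts the total to 928 at 17 kg.

928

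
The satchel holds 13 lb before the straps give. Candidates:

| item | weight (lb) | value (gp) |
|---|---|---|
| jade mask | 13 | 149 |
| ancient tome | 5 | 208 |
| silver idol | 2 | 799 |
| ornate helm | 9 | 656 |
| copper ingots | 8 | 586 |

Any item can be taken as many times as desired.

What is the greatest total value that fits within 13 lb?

Ranking by ratio (value/lb): silver idol 399.50, copper ingots 73.25, ornate helm 72.89.
6×silver idol uses 12 of the 13 lb and totals 4794.

4794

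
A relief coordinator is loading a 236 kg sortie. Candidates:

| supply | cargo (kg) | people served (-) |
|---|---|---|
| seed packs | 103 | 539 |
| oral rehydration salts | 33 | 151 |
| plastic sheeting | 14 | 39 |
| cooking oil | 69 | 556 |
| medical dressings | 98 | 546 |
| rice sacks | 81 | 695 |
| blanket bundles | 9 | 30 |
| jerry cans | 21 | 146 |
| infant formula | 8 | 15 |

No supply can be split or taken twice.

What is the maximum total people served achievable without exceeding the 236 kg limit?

1632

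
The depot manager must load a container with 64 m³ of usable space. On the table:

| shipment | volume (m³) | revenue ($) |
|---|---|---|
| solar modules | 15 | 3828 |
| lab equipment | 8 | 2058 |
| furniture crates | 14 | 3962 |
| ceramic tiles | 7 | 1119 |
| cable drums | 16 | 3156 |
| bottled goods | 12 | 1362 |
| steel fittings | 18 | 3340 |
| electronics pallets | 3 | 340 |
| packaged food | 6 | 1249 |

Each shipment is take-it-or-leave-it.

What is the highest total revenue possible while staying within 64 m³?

14777

Greedy by ratio would take solar modules + lab equipment + furniture crates + cable drums + electronics pallets + packaged food: 62 m³ used, total 14593.
Replace cable drums with steel fittings: the trade gains 184 net, giving 14777 at 64 m³.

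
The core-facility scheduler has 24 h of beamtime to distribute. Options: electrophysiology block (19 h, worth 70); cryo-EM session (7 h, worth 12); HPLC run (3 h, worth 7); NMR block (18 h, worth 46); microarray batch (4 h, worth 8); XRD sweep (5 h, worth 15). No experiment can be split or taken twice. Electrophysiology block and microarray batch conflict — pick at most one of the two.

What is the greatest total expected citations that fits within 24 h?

Taking electrophysiology block + XRD sweep: 24 h used, 85 in expected citations.
That's the maximum — no feasible swap from here does better than 85.

85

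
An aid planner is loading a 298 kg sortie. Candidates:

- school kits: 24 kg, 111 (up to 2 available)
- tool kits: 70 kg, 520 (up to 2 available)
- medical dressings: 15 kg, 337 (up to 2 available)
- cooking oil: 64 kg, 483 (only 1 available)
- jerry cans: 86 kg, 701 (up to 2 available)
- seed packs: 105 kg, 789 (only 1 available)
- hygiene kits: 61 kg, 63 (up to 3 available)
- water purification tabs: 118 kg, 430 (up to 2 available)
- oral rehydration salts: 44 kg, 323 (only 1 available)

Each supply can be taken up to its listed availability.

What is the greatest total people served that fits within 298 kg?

2707

Filling by ratio: school kits + 2×medical dressings + cooking oil + 2×jerry cans for 2670, with 8 kg left unused.
Replace cooking oil with tool kits: the trade gains 37 net, giving 2707 at 296 kg.
Every other selection either busts 298 kg or exceeds an availability limit or fails to beat 2707.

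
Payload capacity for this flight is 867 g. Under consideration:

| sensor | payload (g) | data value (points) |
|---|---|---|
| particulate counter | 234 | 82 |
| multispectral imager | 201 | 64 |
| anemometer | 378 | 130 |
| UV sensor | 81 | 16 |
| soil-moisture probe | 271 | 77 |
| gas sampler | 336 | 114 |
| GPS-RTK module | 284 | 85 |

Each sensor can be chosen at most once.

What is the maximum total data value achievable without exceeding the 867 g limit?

By data value per g: particulate counter 0.35, anemometer 0.34, gas sampler 0.34, multispectral imager 0.32 lead.
A density-first pass picks particulate counter + multispectral imager + anemometer — 276 at 813 g.
Dropping multispectral imager and anemometer frees 579 g; slotting in gas sampler + GPS-RTK module (620 g) lifts the total to 281 at 854 g.
An exhaustive check of the 128 subsets confirms 281.

281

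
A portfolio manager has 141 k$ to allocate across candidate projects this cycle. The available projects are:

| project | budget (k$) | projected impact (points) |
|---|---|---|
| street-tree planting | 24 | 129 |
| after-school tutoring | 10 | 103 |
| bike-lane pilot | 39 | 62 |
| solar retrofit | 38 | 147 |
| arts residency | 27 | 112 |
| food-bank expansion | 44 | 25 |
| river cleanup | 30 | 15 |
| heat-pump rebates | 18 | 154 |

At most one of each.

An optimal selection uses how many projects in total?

Optimal total is 645.
One optimal bundle: street-tree planting + after-school tutoring + solar retrofit + arts residency + heat-pump rebates (117 k$).
Any selection reaching 645 contains exactly 5 projects.

5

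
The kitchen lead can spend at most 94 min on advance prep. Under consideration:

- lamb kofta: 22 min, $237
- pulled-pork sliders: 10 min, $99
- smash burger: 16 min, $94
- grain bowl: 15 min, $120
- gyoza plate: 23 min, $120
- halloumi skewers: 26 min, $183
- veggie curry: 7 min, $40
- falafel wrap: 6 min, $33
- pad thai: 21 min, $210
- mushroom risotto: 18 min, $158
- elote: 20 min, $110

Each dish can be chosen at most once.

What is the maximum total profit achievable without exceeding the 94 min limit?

Best packing: lamb kofta + pulled-pork sliders + grain bowl + veggie curry + pad thai + mushroom risotto — 93 min, 864 total.
Every other selection either busts 94 min or fails to beat 864.

864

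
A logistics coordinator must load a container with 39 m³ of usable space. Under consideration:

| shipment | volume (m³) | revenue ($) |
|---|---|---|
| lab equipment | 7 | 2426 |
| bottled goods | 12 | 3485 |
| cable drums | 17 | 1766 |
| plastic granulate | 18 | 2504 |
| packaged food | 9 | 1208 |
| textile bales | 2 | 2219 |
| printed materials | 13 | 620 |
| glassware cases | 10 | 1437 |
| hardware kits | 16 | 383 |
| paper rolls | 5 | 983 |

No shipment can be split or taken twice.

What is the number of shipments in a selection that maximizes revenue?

4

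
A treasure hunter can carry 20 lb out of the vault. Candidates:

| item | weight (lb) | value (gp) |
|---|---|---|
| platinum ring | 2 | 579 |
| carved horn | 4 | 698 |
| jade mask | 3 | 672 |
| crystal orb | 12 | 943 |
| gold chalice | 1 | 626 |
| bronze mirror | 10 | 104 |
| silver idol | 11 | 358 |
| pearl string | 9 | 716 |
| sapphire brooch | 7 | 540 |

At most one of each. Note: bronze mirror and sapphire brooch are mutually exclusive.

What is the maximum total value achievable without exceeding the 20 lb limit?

3291

The ratio ordering already packs tightly: platinum ring + carved horn + jade mask + gold chalice + pearl string, 19 lb, 3291.
The spare 1 lb is too small for any remaining item, and no feasible exchange beats 3291.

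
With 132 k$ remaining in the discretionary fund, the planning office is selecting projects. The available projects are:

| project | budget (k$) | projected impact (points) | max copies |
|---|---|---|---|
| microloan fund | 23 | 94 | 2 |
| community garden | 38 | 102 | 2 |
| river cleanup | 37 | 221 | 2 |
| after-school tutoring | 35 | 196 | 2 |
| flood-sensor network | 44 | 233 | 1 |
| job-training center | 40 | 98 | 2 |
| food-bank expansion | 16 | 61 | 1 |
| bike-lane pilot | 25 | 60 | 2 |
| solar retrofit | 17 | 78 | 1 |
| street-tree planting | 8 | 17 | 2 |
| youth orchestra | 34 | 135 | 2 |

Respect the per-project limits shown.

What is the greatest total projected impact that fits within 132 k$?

Filling by ratio: 2×river cleanup + after-school tutoring + solar retrofit for 716, with 6 k$ left unused.
The 17 k$ tied up in solar retrofit is better spent on microloan fund — total rises to 732 (132 k$).
Every other selection either busts 132 k$ or exceeds an availability limit or fails to beat 732.

732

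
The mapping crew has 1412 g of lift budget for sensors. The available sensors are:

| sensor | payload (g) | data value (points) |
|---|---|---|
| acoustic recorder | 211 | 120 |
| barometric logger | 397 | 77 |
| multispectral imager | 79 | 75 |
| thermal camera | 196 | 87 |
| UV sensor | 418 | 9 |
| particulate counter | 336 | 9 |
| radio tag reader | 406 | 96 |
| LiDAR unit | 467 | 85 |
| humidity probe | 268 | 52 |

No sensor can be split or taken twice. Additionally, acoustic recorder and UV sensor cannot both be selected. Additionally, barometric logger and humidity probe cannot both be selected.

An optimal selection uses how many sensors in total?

Best achievable data value is 463.
One optimal bundle: acoustic recorder + multispectral imager + thermal camera + radio tag reader + LiDAR unit (1359 g).
Every optimal selection uses 5 sensors.

5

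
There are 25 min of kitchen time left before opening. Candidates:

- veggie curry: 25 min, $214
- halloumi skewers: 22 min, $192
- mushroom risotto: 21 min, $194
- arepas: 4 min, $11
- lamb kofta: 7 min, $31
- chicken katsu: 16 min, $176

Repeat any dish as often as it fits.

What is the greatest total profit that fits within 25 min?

214

Ranking by ratio (profit/min): chicken katsu 11.00, mushroom risotto 9.24, halloumi skewers 8.73.
A density-first pass picks lamb kofta + chicken katsu — 207 at 23 min.
Replace lamb kofta and chicken katsu with veggie curry: the trade gains 7 net, giving 214 at 25 min.
Nothing else within 25 min beats 214.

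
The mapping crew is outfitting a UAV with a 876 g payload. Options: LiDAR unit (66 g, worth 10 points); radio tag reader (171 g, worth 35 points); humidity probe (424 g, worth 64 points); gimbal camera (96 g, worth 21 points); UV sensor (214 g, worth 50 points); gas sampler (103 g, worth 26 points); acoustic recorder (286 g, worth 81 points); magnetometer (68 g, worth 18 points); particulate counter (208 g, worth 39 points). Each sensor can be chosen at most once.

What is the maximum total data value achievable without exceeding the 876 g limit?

Greedy by ratio would take LiDAR unit + gimbal camera + UV sensor + gas sampler + acoustic recorder + magnetometer: 833 g used, total 206.
Dropping LiDAR unit and magnetometer frees 134 g; slotting in radio tag reader (171 g) lifts the total to 213 at 870 g.

213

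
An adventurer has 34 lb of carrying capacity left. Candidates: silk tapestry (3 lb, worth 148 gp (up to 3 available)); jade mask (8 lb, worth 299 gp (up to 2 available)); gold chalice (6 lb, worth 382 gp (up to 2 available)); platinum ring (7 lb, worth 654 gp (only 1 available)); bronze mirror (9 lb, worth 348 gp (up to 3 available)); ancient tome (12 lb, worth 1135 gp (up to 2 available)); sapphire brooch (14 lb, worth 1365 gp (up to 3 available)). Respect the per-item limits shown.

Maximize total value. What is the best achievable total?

Ranking by ratio (value/lb): sapphire brooch 97.50, ancient tome 94.58, platinum ring 93.43, gold chalice 63.67.
A density-first pass picks gold chalice + 2×sapphire brooch — 3112 at 34 lb.
Replace gold chalice and sapphire brooch with platinum ring + ancient tome: the trade gains 42 net, giving 3154 at 33 lb.
Every other selection either busts 34 lb or exceeds an availability limit or fails to beat 3154.

3154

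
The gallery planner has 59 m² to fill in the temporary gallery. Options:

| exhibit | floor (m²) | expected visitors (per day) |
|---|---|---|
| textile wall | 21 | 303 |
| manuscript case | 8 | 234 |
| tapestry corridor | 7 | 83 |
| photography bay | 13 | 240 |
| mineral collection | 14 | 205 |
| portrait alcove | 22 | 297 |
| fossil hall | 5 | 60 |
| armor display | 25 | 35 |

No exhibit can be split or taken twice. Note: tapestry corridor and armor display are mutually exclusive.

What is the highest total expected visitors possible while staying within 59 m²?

The ratio ordering already packs tightly: textile wall + manuscript case + photography bay + mineral collection, 56 m², 982.
The spare 3 m² is too small for any remaining exhibit, and no feasible exchange beats 982.

982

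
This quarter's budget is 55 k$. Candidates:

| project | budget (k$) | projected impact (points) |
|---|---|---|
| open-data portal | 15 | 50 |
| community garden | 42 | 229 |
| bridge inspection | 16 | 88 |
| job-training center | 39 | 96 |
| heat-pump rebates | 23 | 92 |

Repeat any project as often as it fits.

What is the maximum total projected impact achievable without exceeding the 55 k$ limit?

268

Ranking by ratio (projected impact/k$): bridge inspection 5.50, community garden 5.45, heat-pump rebates 4.00, open-data portal 3.33.
A density-first pass picks 3×bridge inspection — 264 at 48 k$.
The 16 k$ tied up in bridge inspection is better spent on heat-pump rebates — total rises to 268 (55 k$).
That's the maximum — no swap from here does better than 268.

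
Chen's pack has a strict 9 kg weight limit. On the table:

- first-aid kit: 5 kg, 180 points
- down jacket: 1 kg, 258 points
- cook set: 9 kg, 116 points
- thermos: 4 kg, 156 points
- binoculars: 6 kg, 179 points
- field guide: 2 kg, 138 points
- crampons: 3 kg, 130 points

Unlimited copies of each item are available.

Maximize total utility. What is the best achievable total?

2322

Taking 9×down jacket: 9 kg used, 2322 in utility.
That's the maximum — no swap from here does better than 2322.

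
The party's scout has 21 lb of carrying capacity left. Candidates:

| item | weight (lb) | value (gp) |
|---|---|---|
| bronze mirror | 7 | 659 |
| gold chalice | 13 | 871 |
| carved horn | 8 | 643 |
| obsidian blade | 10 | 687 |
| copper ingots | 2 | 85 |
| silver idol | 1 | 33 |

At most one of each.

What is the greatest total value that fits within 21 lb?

Ranking by ratio (value/lb): bronze mirror 94.14, carved horn 80.38, obsidian blade 68.70.
Filling by ratio: bronze mirror + carved horn + copper ingots + silver idol for 1420, with 3 lb left unused.
Replace carved horn and copper ingots with gold chalice: the trade gains 143 net, giving 1563 at 21 lb.
Next best is bronze mirror + gold chalice at 1530 (20 lb) — short by 33.

1563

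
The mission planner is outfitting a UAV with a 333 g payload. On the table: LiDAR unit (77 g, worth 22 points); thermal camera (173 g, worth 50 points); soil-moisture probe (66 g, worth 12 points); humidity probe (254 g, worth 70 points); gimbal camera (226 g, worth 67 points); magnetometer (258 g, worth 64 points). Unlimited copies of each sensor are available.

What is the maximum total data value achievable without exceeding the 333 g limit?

94

Taking the top-ratio sensors first gives LiDAR unit + gimbal camera for 89 (303 g).
The 226 g tied up in gimbal camera is better spent on LiDAR unit + thermal camera — total rises to 94 (327 g).
The spare 6 g is too small for any remaining sensor, and no exchange beats 94.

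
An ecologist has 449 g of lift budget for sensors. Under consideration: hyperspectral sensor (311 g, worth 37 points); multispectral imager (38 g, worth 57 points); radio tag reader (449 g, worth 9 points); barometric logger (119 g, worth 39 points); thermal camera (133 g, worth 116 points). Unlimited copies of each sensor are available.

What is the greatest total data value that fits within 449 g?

Taking 11×multispectral imager: 418 g used, 627 in data value.
Nothing else within 449 g beats 627.

627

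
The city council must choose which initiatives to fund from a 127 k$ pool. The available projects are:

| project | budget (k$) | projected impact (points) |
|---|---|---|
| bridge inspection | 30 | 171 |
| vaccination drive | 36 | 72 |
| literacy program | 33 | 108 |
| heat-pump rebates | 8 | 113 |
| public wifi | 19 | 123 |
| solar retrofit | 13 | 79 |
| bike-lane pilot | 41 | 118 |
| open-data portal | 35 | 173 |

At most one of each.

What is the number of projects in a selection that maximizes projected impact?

Optimal total is 688.
bridge inspection + literacy program + heat-pump rebates + public wifi + open-data portal hits 688 at 125 k$.
Every optimal selection uses 5 projects.

5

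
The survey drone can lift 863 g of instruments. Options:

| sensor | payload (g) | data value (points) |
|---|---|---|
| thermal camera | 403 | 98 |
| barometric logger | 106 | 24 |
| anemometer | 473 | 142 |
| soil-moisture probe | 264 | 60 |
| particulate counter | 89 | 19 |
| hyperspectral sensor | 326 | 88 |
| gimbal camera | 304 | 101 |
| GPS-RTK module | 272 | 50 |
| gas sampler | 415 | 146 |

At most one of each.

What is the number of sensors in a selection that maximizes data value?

3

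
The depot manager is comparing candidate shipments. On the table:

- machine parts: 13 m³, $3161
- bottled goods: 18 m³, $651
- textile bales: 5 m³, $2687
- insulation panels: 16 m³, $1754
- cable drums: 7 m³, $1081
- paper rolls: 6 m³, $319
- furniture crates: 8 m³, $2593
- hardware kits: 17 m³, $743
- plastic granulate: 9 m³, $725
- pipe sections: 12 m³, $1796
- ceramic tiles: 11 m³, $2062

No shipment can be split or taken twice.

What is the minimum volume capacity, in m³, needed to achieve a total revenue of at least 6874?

24

Need the lightest bundle worth ≥ 6874.
textile bales + furniture crates + ceramic tiles: 7342 revenue at 24 m³.
Below 24 m³ the best achievable stays under 6874.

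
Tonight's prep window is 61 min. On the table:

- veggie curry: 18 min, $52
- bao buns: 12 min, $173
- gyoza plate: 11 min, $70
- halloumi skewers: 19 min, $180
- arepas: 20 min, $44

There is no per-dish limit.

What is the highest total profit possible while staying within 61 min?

By profit per min: bao buns 14.42, halloumi skewers 9.47, gyoza plate 6.36, veggie curry 2.89 lead.
Best packing: 5×bao buns — 60 min, 865 total.
No other feasible combination exceeds 865.

865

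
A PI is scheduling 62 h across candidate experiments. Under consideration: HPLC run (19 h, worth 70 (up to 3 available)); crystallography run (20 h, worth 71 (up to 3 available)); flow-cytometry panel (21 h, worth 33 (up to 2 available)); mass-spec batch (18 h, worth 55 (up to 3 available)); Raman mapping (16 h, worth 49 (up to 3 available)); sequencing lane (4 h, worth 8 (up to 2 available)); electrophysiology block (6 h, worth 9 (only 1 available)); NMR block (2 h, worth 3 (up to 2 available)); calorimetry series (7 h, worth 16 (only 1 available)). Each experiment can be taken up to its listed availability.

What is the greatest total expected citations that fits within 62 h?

Density check — HPLC run 3.68, crystallography run 3.55, Raman mapping 3.06 are the best per h.
Filling by ratio: 3×HPLC run + sequencing lane for 218, with 1 h left unused.
Replace HPLC run with crystallography run: the trade gains 1 net, giving 219 at 62 h.

219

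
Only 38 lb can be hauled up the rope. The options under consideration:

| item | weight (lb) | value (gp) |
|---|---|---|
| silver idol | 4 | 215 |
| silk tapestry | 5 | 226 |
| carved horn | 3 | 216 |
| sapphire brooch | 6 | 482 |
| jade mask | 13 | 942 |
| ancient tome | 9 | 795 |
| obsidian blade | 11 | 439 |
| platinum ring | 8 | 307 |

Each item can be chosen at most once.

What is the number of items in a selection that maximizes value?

The maximum value within 38 lb is 2661.
One optimal bundle: silk tapestry + carved horn + sapphire brooch + jade mask + ancient tome (36 lb).
All optima have 5 items.

5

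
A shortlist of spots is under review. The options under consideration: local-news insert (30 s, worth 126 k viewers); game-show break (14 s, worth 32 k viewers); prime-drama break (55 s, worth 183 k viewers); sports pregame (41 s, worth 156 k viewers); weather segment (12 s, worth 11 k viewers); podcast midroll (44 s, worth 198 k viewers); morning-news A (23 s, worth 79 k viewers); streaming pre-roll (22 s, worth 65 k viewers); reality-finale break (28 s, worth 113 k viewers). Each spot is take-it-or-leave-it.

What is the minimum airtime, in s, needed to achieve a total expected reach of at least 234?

Look for the lowest-airtime combination reaching 234.
local-news insert + reality-finale break reaches 239 using 58 s.
Below 58 s the best achievable stays under 234.

58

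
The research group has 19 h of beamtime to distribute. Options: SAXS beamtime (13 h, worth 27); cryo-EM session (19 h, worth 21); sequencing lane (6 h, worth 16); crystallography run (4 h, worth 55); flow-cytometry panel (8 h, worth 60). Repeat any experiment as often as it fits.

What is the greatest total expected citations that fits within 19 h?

220

4×crystallography run uses 16 of the 19 h and totals 220.
That's the maximum — no swap from here does better than 220.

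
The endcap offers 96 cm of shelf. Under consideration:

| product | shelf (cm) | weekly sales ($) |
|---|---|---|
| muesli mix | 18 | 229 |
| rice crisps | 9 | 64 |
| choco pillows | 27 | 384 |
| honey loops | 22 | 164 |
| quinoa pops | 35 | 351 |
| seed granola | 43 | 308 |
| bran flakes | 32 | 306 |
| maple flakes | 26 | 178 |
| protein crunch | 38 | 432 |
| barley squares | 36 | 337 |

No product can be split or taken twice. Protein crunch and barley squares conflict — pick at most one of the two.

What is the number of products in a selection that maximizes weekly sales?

Best achievable weekly sales is 1109.
For example muesli mix + rice crisps + choco pillows + protein crunch achieves it, using 92 cm.
Any selection reaching 1109 contains exactly 4 products.

4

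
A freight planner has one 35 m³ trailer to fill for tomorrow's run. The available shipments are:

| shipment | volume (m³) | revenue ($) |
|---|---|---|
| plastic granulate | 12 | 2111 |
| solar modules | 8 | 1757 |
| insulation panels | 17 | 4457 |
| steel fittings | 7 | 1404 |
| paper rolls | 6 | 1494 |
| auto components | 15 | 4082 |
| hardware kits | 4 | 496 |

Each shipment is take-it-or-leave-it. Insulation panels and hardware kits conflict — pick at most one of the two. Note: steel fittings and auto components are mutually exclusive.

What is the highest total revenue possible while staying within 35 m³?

Best packing: insulation panels + auto components — 32 m³, 8539 total.

8539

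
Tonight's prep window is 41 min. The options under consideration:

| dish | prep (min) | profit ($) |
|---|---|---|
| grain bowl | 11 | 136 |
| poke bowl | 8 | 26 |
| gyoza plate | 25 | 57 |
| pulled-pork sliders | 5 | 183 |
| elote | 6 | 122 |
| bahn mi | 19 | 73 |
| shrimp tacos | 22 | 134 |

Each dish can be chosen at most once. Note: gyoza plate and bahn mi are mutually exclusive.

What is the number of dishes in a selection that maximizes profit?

4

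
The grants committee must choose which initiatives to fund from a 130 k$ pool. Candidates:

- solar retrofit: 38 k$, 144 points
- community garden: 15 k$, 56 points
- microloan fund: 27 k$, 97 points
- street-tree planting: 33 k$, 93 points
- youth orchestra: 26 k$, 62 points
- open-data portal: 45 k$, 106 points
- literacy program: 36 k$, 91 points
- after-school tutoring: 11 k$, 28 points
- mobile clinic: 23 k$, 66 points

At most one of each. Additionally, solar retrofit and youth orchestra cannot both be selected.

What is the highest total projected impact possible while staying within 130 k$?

By projected impact per k$: solar retrofit 3.79, community garden 3.73, microloan fund 3.59 lead.
Greedy by ratio would take solar retrofit + community garden + microloan fund + after-school tutoring + mobile clinic: 114 k$ used, total 391.
Replace mobile clinic with street-tree planting: the trade gains 27 net, giving 418 at 124 k$.
No other feasible combination exceeds 418.

418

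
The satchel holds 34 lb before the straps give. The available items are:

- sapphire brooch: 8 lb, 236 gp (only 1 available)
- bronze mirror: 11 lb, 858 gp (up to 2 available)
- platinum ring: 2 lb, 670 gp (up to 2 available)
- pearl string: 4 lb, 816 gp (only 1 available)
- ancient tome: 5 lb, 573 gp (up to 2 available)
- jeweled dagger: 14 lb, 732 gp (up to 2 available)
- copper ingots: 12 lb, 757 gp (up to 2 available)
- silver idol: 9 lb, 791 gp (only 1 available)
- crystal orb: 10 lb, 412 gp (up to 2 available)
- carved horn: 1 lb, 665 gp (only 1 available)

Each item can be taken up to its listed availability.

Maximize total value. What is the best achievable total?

By value per lb: carved horn 665.00, platinum ring 335.00, pearl string 204.00 lead.
Filling by ratio: 2×platinum ring + pearl string + 2×ancient tome + silver idol + carved horn for 4758, with 6 lb left unused.
Dropping ancient tome frees 5 lb; slotting in bronze mirror (11 lb) lifts the total to 5043 at 34 lb.
That's the maximum — no swap from here does better than 5043.

5043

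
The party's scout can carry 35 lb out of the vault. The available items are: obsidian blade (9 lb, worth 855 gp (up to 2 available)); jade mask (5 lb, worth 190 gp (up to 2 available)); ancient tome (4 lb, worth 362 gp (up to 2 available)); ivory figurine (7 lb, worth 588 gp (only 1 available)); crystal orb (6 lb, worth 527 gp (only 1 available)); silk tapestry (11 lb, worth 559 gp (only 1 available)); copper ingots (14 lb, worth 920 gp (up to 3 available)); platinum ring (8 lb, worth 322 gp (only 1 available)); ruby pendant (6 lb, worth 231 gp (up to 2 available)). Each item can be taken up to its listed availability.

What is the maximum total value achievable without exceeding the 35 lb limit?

3187

By value per lb: obsidian blade 95.00, ancient tome 90.50, crystal orb 87.83 lead.
Taking the top-ratio items first gives 2×obsidian blade + 2×ancient tome + crystal orb for 2961 (32 lb).
Replace ancient tome with ivory figurine: the trade gains 226 net, giving 3187 at 35 lb.
That's the maximum — no swap from here does better than 3187.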